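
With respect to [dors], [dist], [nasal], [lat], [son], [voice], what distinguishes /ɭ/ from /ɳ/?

[nasal], [lateral]

/ɭ/ is the retroflex lateral approximant and /ɳ/ is the retroflex nasal. Both are [−dorsal], [−distributed], [+sonorant], [+voice]. /ɭ/ is [−nasal] while /ɳ/ is [+nasal]; /ɭ/ is [+lateral] while /ɳ/ is [−lateral], so the distinguishing features are [nasal], [lateral].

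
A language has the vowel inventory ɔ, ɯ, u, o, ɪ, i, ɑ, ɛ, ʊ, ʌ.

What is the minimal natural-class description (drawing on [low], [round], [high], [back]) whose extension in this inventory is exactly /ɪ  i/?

[+high, −back]

The class [+high], [−back] has exactly /ɪ, i/ as its extension in this inventory. No smaller conjunction from the listed features achieves this: [−back] alone would also admit /ɛ/; [+high] alone would also admit /ɯ, u, ʊ/; and checking the remaining single features turns up none with this extension.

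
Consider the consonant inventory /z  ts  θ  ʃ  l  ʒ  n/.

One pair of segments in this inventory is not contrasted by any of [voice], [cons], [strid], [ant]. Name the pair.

l, n

On the given features, /l/ and /n/ have an identical profile: [+voice], [+consonantal], [−strident], [+anterior]. No other two segments in the inventory coincide on all 4 features. (They do differ in [nasal] and [lateral], which are not among the given features.)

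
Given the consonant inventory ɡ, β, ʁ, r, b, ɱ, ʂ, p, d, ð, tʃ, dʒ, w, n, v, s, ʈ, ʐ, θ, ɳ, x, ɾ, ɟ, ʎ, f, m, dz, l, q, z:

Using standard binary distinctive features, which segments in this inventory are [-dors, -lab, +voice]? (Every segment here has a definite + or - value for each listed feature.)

r, d, ð, dʒ, n, ʐ, ɳ, ɾ, dz, l, z

Eliminate segments failing any feature: /ɡ, ʁ, w, x, ɟ, ʎ, q/ are [+dorsal]; /β, b, ɱ, p, v, f, m/ are [+labial]; /ʂ, tʃ, s, ʈ, θ/ are [-voice]. The remaining /r, d, ð, dʒ, n, ʐ, ɳ, ɾ, dz, l, z/ satisfy [-dorsal], [-labial], [+voice].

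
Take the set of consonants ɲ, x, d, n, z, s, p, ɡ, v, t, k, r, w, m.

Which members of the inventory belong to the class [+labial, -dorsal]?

p, v, m

Eliminate segments failing any feature: /ɲ, x, d, n, z, s, ɡ, t, k, r/ are [-labial]; /w/ is [+dorsal]. The remaining /p, v, m/ satisfy [+labial], [-dorsal].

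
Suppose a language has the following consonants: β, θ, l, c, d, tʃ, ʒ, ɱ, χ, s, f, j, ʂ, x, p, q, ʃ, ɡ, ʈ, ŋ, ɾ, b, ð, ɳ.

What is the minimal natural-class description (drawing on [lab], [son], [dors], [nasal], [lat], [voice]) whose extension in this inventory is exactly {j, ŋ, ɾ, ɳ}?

/j, ŋ, ɾ, ɳ/ are all [+sonorant], [−lateral], [−labial], and no other segment in the inventory matches all three values. Dropping any one of them over-generates: [−lateral, −labial] alone would also admit /θ, c, d, tʃ, …/; [+sonorant, −labial] alone would also admit /l/; [+sonorant, −lateral] alone would also admit /ɱ/. No other combination of two listed features picks out exactly this set either, so fewer than three features will not do.

[+son, −lat, −lab]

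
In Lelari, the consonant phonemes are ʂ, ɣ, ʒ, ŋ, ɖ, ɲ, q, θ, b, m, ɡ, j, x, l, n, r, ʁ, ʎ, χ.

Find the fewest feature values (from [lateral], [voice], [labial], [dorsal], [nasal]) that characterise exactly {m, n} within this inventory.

[+nasal, −dorsal]

/m, n/ are all [+nasal], [−dorsal], and no other segment in the inventory matches both values. Dropping any one of them over-generates: [−dorsal] alone would also admit /ʂ, ʒ, ɖ, θ, …/; [+nasal] alone would also admit /ŋ, ɲ/. No other single listed feature picks out exactly this set either, so fewer than two features will not do.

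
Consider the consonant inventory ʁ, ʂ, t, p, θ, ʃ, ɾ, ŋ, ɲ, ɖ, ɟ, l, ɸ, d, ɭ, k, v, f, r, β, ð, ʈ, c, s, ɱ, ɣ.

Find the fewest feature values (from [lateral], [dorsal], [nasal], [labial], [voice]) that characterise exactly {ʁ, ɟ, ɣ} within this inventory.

[+voice, −nasal, +dorsal]

The class [+voice], [−nasal], [+dorsal] has exactly /ʁ, ɟ, ɣ/ as its extension in this inventory. No smaller conjunction from the listed features achieves this: [−nasal, +dorsal] alone would also admit /k, c/; [+voice, +dorsal] alone would also admit /ŋ, ɲ/; [+voice, −nasal] alone would also admit /ɾ, ɖ, l, d, …/; and checking the remaining two-feature bundles turns up none with this extension.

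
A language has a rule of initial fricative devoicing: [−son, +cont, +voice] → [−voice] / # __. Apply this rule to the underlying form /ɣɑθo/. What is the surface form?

Only the initial segment /ɣ/ is both word-initial and matches the structural description. It is a voiced velar fricative, so [−son, +cont, +voice] holds; changing it to [−voice] with all other features held fixed yields /x/ (voiceless velar fricative). No other segment meets both the structural description and the environment, so the output is [xɑθo].

[xɑθo]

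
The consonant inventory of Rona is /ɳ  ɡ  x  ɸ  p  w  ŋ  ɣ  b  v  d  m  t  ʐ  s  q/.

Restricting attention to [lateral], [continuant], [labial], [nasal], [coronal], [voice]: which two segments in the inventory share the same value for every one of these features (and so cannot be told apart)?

w, v

Both /w/ and /v/ are [−lateral], [+continuant], [+labial], [−nasal], [−coronal], [+voice]. Since the list omits [sonorant], [round] and [dorsal] — which do distinguish the labial-velar glide from the voiced labiodental fricative — this pair collapses; all other pairs remain distinct.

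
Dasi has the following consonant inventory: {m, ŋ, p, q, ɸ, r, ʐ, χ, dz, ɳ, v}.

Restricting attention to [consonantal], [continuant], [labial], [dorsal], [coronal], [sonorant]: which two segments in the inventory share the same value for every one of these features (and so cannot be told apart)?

On the given features, /ɸ/ and /v/ have an identical profile: [+consonantal], [+continuant], [+labial], [-dorsal], [-coronal], [-sonorant]. No other two segments in the inventory coincide on all 6 features. (They do differ in [voice], which is not among the given features.)

ɸ, v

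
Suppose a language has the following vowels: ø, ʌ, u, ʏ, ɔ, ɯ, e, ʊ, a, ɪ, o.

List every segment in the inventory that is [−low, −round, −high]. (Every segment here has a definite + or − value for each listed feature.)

Eliminate segments failing any feature: /ø, u, ʏ, ɔ, ʊ, o/ are [+round]; /ɯ, ɪ/ are [+high]; /a/ is [+low]. The remaining /ʌ, e/ satisfy [−low], [−round], [−high].

ʌ, e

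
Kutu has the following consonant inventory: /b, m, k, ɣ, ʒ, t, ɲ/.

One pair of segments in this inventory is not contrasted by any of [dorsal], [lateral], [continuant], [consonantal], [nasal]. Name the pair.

t, b

Both /t/ and /b/ are [−dorsal], [−lateral], [−continuant], [+consonantal], [−nasal]. Since the list omits [voice], [labial] and [coronal] — which do distinguish the voiceless alveolar stop from the voiced bilabial stop — this pair collapses; all other pairs remain distinct.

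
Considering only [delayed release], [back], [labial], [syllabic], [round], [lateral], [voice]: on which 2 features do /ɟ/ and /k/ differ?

The two segments share [−delayed release], [−labial], [−syllabic], [−round], [−lateral]. The only features from the list on which they differ: /ɟ/ is [+voice] while /k/ is [−voice]; /ɟ/ is [−back] while /k/ is [+back].

[voice], [back]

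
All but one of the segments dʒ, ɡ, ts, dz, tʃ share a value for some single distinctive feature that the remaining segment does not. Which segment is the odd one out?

The remaining segments after removing /ɡ/ share [+delayed release]; /ɡ/ (voiced velar stop) is [−delayed release]. For every other candidate removal, the leftover set fails to share any single feature value that the removed segment lacks.

ɡ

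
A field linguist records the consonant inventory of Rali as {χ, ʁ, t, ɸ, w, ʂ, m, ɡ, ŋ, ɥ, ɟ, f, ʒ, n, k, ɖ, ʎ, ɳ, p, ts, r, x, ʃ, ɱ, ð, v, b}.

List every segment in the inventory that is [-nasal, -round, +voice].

Checking each segment against [-nasal], [-round], [+voice]: /ʁ/ (voiced uvular fricative), /ɡ/ (voiced velar stop), /ɟ/ (voiced palatal stop), /ʒ/ (voiced postalveolar fricative), /ɖ/ (voiced retroflex stop), /ʎ/ (palatal lateral approximant), among others, satisfy every feature; every other segment in the inventory fails at least one.

ʁ, ɡ, ɟ, ʒ, ɖ, ʎ, r, ð, v, b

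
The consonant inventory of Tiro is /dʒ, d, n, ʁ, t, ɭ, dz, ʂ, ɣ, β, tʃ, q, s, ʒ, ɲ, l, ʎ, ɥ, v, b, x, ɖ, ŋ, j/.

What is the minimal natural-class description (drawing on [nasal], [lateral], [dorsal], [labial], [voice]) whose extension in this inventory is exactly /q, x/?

[−voice, +dorsal]

The class [−voice], [+dorsal] has exactly /q, x/ as its extension in this inventory. No smaller conjunction from the listed features achieves this: [+dorsal] alone would also admit /ʁ, ɣ, ɲ, ʎ, …/; [−voice] alone would also admit /t, ʂ, tʃ, s/; and checking the remaining single features turns up none with this extension.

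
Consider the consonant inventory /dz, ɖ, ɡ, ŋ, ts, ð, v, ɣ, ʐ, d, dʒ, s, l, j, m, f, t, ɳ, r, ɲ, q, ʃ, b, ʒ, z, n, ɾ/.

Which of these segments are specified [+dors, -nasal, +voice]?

ɡ, ɣ, j

Eliminate segments failing any feature: /dz, ɖ, ts, ð, v, ʐ, d, dʒ, s, l, m, f, t, ɳ, r, ʃ, b, ʒ, z, n, ɾ/ are [-dorsal]; /ŋ, ɲ/ are [+nasal]; /q/ is [-voice]. The remaining /ɡ, ɣ, j/ satisfy [+dorsal], [-nasal], [+voice].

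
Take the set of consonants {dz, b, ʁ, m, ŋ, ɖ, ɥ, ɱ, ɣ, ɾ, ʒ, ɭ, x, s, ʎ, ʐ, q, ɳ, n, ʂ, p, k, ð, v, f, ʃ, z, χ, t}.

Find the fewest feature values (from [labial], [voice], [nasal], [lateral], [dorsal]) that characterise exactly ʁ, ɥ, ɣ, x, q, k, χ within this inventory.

[−nasal, −lateral, +dorsal]

Every target segment is [−nasal], [−lateral], [+dorsal]; each remaining inventory member fails at least one of these. Each conjunct is needed — [−lateral, +dorsal] alone would also admit /ŋ/; [−nasal, +dorsal] alone would also admit /ʎ/; [−nasal, −lateral] alone would also admit /dz, b, ɖ, ɾ, …/ — and no other combination of two listed features has exactly this extension, so three is the minimum.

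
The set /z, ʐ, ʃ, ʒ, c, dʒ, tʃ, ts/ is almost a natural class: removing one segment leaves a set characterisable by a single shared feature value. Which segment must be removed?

c

/ts, ʐ, ʒ, dʒ, z, tʃ, ʃ/ are all [+strident], but /c/ (voiceless palatal stop) is [−strident]. No other single segment can be removed to leave a set sharing one feature value that the removed segment lacks, so /c/ is the odd one out.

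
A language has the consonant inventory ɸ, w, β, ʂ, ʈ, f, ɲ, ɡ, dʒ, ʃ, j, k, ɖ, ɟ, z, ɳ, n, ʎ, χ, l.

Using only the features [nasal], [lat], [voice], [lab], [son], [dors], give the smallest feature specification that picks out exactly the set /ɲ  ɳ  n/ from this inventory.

Every target segment is [+nasal] and no other inventory member is, so one feature is enough.

[+nasal]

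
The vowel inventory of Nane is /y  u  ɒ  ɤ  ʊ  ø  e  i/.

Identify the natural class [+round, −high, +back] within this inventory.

ɒ

Checking each segment against [+round], [−high], [+back]: /ɒ/ (low back rounded vowel) satisfies every feature; every other segment in the inventory fails at least one.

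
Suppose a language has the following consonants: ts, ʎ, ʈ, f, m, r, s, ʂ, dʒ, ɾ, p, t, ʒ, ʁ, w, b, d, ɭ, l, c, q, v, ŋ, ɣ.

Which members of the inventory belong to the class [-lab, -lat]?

First, the [-labial] segments are /ts, ʎ, ʈ, r, s, ʂ, dʒ, ɾ, t, ʒ, ʁ, d, ɭ, l, c, q, ŋ, ɣ/.
Of those, [-lateral] leaves /ts, ʈ, r, s, ʂ, dʒ, ɾ, t, ʒ, ʁ, d, c, q, ŋ, ɣ/.

ts, ʈ, r, s, ʂ, dʒ, ɾ, t, ʒ, ʁ, d, c, q, ŋ, ɣ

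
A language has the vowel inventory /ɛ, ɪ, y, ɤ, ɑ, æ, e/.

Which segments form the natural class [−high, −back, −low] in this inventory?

Checking each segment against [−high], [−back], [−low]: /ɛ/ (mid front unrounded lax vowel), /e/ (mid front unrounded tense vowel) satisfy every feature; every other segment in the inventory fails at least one.

ɛ, e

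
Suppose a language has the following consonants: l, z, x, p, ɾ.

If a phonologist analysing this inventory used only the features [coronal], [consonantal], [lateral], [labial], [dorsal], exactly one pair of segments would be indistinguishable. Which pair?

ɾ, z

Both /ɾ/ and /z/ are [+coronal], [+consonantal], [-lateral], [-labial], [-dorsal]. Since the list omits [sonorant] and [strident] — which do distinguish the alveolar tap from the voiced alveolar fricative — this pair collapses; all other pairs remain distinct.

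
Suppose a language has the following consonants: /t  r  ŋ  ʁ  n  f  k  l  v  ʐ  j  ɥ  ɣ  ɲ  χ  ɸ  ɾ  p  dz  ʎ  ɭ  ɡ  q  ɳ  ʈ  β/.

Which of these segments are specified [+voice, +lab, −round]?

First, the [+voice] segments are /r, ŋ, ʁ, n, l, v, ʐ, j, ɥ, ɣ, ɲ, ɾ, dz, ʎ, ɭ, ɡ, ɳ, β/.
Then [+labial] gives /v, ɥ, β/.
Within that set, [−round] leaves /v, β/.

v, β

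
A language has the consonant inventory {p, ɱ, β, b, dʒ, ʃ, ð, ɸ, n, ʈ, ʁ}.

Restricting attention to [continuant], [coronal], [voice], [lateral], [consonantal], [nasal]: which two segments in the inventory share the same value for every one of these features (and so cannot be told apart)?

ʁ, β

Both /ʁ/ and /β/ are [+continuant], [−coronal], [+voice], [−lateral], [+consonantal], [−nasal]. Since the list omits [labial] and [dorsal] — which do distinguish the voiced uvular fricative from the voiced bilabial fricative — this pair collapses; all other pairs remain distinct.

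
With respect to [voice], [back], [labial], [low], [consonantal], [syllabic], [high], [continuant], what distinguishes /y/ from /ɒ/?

[high], [low], [back]

/y/ (high front rounded tense vowel) and /ɒ/ (low back rounded vowel) agree on [+voice], [+labial], [−consonantal], [+syllabic], [+continuant]. They differ on [high] (/y/ [+], /ɒ/ [−]), [low] (/y/ [−], /ɒ/ [+]), [back] (/y/ [−], /ɒ/ [+]).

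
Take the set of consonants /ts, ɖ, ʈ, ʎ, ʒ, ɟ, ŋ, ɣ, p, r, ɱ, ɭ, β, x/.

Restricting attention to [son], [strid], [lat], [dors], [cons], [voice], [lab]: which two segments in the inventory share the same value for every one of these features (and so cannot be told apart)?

/ɣ/ (voiced velar fricative) and /ɟ/ (voiced palatal stop) are both [−sonorant], [−strident], [−lateral], [+dorsal], [+consonantal], [+voice], [−labial], so none of the listed features separates them. (They do differ in [continuant] and [back], which are not among the given features.) Every other pair in the inventory differs on at least one listed feature.

ɣ, ɟ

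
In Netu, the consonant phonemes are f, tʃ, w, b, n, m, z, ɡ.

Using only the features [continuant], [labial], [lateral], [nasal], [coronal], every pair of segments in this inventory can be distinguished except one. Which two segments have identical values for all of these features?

Both /w/ and /f/ are [+continuant], [+labial], [−lateral], [−nasal], [−coronal]. Since the list omits [sonorant], [voice], [round] and [dorsal] — which do distinguish the labial-velar glide from the voiceless labiodental fricative — this pair collapses; all other pairs remain distinct.

w, f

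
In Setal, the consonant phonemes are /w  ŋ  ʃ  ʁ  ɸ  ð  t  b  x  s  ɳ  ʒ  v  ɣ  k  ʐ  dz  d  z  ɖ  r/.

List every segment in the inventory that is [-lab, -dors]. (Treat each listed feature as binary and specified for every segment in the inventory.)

ʃ, ð, t, s, ɳ, ʒ, ʐ, dz, d, z, ɖ, r

Eliminate segments failing any feature: /w, ɸ, b, v/ are [+labial]; /ŋ, ʁ, x, ɣ, k/ are [+dorsal]. The remaining /ʃ, ð, t, s, ɳ, ʒ, ʐ, dz, d, z, ɖ, r/ satisfy [-labial], [-dorsal].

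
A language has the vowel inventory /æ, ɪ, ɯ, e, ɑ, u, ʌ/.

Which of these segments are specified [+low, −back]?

Among the inventory, the [+low] segments are /æ, ɑ/.
Then [−back] leaves /æ/.

æ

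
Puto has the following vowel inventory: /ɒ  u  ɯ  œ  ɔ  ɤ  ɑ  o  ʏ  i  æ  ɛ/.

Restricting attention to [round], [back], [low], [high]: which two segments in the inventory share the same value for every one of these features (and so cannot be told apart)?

/ɔ/ (mid back rounded lax vowel) and /o/ (mid back rounded tense vowel) are both [+round], [+back], [−low], [−high], so none of the listed features separates them. (They do differ in [tense], which is not among the given features.) Every other pair in the inventory differs on at least one listed feature.

ɔ, o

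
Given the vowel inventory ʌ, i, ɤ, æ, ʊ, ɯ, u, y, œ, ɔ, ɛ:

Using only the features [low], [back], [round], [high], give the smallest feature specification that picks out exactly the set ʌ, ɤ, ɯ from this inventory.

/ʌ, ɤ, ɯ/ are all [+back], [-round], and no other segment in the inventory matches both values. Dropping any one of them over-generates: [-round] alone would also admit /i, æ, ɛ/; [+back] alone would also admit /ʊ, u, ɔ/. No other single listed feature picks out exactly this set either, so fewer than two features will not do.

[+back, -round]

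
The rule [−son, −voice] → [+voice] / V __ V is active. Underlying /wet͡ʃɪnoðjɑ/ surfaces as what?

The only segment in the rule's environment that also matches [−son, −voice] is /t͡ʃ/. Applying [+voice] turns the voiceless postalveolar affricate into /d͡ʒ/ (voiced postalveolar affricate), giving [wed͡ʒɪnoðjɑ].

[wed͡ʒɪnoðjɑ]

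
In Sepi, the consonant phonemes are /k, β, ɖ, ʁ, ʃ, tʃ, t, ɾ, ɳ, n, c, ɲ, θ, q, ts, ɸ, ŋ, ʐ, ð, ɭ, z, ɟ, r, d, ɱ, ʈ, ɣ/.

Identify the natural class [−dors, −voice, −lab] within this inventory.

ʃ, tʃ, t, θ, ts, ʈ

Eliminate segments failing any feature: /k, ʁ, c, ɲ, q, ŋ, ɟ, ɣ/ are [+dorsal]; /β, ɖ, ɾ, ɳ, n, ʐ, ð, ɭ, z, r, d, ɱ/ are [+voice]; /ɸ/ is [+labial]. The remaining /ʃ, tʃ, t, θ, ts, ʈ/ satisfy [−dorsal], [−voice], [−labial].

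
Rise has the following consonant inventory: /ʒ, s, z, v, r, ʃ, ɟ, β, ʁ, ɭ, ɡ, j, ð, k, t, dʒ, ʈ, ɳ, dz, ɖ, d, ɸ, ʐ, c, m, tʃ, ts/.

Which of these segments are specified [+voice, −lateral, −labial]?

Checking each segment against [+voice], [−lateral], [−labial]: /ʒ/ (voiced postalveolar fricative), /z/ (voiced alveolar fricative), /r/ (alveolar trill), /ɟ/ (voiced palatal stop), /ʁ/ (voiced uvular fricative), /ɡ/ (voiced velar stop), among others, satisfy every feature; every other segment in the inventory fails at least one.

ʒ, z, r, ɟ, ʁ, ɡ, j, ð, dʒ, ɳ, dz, ɖ, d, ʐ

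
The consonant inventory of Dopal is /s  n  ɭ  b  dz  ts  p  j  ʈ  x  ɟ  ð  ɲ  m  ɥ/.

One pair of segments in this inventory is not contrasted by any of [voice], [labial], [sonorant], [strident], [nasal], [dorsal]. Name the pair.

/ts/ (voiceless alveolar affricate) and /s/ (voiceless alveolar fricative) are both [−voice], [−labial], [−sonorant], [+strident], [−nasal], [−dorsal], so none of the listed features separates them. (They do differ in [continuant], which is not among the given features.) Every other pair in the inventory differs on at least one listed feature.

ts, s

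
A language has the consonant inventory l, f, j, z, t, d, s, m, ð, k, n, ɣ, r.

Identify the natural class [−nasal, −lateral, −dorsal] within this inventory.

f, z, t, d, s, ð, r

Eliminate segments failing any feature: /l/ is [+lateral]; /j, k, ɣ/ are [+dorsal]; /m, n/ are [+nasal]. The remaining /f, z, t, d, s, ð, r/ satisfy [−nasal], [−lateral], [−dorsal].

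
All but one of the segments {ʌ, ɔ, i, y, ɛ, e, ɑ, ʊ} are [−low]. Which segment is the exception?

ɑ

/ɑ/ is the low back unrounded vowel, which is [+low]; the rest — /ɛ, e, ʊ, y, i, ɔ, ʌ/ — are [−low].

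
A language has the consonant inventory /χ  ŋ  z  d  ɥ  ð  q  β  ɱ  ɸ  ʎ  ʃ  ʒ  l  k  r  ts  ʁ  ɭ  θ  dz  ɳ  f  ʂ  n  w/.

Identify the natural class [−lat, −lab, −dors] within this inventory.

Checking each segment against [−lateral], [−labial], [−dorsal]: /z/ (voiced alveolar fricative), /d/ (voiced alveolar stop), /ð/ (voiced dental fricative), /ʃ/ (voiceless postalveolar fricative), /ʒ/ (voiced postalveolar fricative), /r/ (alveolar trill), among others, satisfy every feature; every other segment in the inventory fails at least one.

z, d, ð, ʃ, ʒ, r, ts, θ, dz, ɳ, ʂ, n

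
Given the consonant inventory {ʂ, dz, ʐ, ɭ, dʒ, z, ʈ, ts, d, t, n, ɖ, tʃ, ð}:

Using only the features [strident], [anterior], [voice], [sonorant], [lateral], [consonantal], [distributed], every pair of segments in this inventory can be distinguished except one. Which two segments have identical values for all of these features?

On the given features, /dz/ and /z/ have an identical profile: [+strident], [+anterior], [+voice], [−sonorant], [−lateral], [+consonantal], [−distributed]. No other two segments in the inventory coincide on all 7 features. (They do differ in [continuant], which is not among the given features.)

dz, z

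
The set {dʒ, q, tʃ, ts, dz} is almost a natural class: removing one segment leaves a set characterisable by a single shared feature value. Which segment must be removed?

q

[delayed release] (equivalently [strident], [coronal], [dorsal]) groups all but one: /tʃ, dʒ, ts, dz/ share [+delayed release] while /q/ (voiceless uvular stop) alone is [-delayed release]. Removing any other segment would not leave a single-feature class that excludes it.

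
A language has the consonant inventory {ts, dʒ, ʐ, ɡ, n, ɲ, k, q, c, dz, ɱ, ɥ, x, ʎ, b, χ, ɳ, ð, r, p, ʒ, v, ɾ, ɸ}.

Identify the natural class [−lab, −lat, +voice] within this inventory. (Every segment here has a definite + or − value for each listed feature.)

Eliminate segments failing any feature: /ts, k, q, c, x, χ/ are [−voice]; /ɱ, ɥ, b, p, v, ɸ/ are [+labial]; /ʎ/ is [+lateral]. The remaining /dʒ, ʐ, ɡ, n, ɲ, dz, ɳ, ð, r, ʒ, ɾ/ satisfy [−labial], [−lateral], [+voice].

dʒ, ʐ, ɡ, n, ɲ, dz, ɳ, ð, r, ʒ, ɾ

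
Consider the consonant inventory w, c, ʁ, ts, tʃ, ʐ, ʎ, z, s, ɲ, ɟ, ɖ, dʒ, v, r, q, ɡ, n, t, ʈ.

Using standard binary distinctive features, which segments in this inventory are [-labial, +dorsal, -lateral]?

Eliminate segments failing any feature: /w, v/ are [+labial]; /ts, tʃ, ʐ, z, s, ɖ, dʒ, r, n, t, ʈ/ are [-dorsal]; /ʎ/ is [+lateral]. The remaining /c, ʁ, ɲ, ɟ, q, ɡ/ satisfy [-labial], [+dorsal], [-lateral].

c, ʁ, ɲ, ɟ, q, ɡ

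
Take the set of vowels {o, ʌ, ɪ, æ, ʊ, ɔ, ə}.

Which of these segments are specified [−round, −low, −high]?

ʌ, ə

Eliminate segments failing any feature: /o, ʊ, ɔ/ are [+round]; /ɪ/ is [+high]; /æ/ is [+low]. The remaining /ʌ, ə/ satisfy [−round], [−low], [−high].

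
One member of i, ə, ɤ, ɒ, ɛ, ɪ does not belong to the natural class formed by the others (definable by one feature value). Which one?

ɒ

The remaining segments after removing /ɒ/ share [−round]; /ɒ/ (low back rounded vowel) is [+round]. For every other candidate removal, the leftover set fails to share any single feature value that the removed segment lacks.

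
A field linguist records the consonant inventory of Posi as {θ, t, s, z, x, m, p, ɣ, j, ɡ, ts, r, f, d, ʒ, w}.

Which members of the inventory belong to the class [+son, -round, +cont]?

Eliminate segments failing any feature: /θ, t, s, z, x, p, ɣ, ɡ, ts, f, d, ʒ/ are [-sonorant]; /m/ is [-continuant]; /w/ is [+round]. The remaining /j, r/ satisfy [+sonorant], [-round], [+continuant].

j, r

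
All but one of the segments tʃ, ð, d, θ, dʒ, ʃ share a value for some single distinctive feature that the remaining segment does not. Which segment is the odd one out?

/θ, tʃ, ð, ʃ, dʒ/ are all [+distributed], but /d/ (voiced alveolar stop) is [−distributed]. No other single segment can be removed to leave a set sharing one feature value that the removed segment lacks, so /d/ is the odd one out.

d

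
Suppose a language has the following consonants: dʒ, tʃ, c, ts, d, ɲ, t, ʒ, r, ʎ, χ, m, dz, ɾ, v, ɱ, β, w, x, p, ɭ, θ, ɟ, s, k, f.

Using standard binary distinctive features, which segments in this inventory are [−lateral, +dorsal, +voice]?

ɲ, w, ɟ

Checking each segment against [−lateral], [+dorsal], [+voice]: /ɲ/ (palatal nasal), /w/ (labial-velar glide), /ɟ/ (voiced palatal stop) satisfy every feature; every other segment in the inventory fails at least one.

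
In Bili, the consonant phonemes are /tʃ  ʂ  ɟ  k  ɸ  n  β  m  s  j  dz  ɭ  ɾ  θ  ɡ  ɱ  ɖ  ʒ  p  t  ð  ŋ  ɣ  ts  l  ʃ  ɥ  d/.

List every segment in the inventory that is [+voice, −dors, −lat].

n, β, m, dz, ɾ, ɱ, ɖ, ʒ, ð, d

Eliminate segments failing any feature: /tʃ, ʂ, k, ɸ, s, θ, p, t, ts, ʃ/ are [−voice]; /ɟ, j, ɡ, ŋ, ɣ, ɥ/ are [+dorsal]; /ɭ, l/ are [+lateral]. The remaining /n, β, m, dz, ɾ, ɱ, ɖ, ʒ, ð, d/ satisfy [+voice], [−dorsal], [−lateral].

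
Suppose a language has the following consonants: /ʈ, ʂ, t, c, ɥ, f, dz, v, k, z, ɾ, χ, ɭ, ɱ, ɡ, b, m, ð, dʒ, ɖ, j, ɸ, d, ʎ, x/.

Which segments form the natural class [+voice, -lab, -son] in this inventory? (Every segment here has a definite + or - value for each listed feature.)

dz, z, ɡ, ð, dʒ, ɖ, d

Eliminate segments failing any feature: /ʈ, ʂ, t, c, f, k, χ, ɸ, x/ are [-voice]; /ɥ, v, ɱ, b, m/ are [+labial]; /ɾ, ɭ, j, ʎ/ are [+sonorant]. The remaining /dz, z, ɡ, ð, dʒ, ɖ, d/ satisfy [+voice], [-labial], [-sonorant].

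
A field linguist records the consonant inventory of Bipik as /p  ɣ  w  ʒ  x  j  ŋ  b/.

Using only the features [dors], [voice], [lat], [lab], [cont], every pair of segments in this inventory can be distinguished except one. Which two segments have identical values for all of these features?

Both /j/ and /ɣ/ are [+dorsal], [+voice], [−lateral], [−labial], [+continuant]. Since the list omits [sonorant] and [back] — which do distinguish the palatal glide from the voiced velar fricative — this pair collapses; all other pairs remain distinct.

j, ɣ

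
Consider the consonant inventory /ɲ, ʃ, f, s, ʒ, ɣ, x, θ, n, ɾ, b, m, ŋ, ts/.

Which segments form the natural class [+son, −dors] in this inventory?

Among the inventory, the [+sonorant] segments are /ɲ, n, ɾ, m, ŋ/.
Within that set, [−dorsal] leaves /n, ɾ, m/.

n, ɾ, m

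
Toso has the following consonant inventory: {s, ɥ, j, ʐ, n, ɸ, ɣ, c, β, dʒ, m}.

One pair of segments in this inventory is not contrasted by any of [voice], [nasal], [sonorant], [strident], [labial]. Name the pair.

On the given features, /ʐ/ and /dʒ/ have an identical profile: [+voice], [-nasal], [-sonorant], [+strident], [-labial]. No other two segments in the inventory coincide on all 5 features. (They do differ in [continuant] and [distributed], which are not among the given features.)

ʐ, dʒ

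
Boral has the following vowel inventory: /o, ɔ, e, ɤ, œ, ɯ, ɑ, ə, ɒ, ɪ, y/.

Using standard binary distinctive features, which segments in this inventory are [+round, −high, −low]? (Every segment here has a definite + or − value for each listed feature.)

Among the inventory, the [+round] segments are /o, ɔ, œ, ɒ, y/.
Among these, [−high] gives /o, ɔ, œ, ɒ/.
Then [−low] leaves /o, ɔ, œ/.

o, ɔ, œ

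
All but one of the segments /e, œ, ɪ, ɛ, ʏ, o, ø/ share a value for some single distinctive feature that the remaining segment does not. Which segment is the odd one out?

/ɛ, œ, ʏ, ɪ, e, ø/ are all [-back], but /o/ (mid back rounded tense vowel) is [+back]. No other single segment can be removed to leave a set sharing one feature value that the removed segment lacks, so /o/ is the odd one out.

o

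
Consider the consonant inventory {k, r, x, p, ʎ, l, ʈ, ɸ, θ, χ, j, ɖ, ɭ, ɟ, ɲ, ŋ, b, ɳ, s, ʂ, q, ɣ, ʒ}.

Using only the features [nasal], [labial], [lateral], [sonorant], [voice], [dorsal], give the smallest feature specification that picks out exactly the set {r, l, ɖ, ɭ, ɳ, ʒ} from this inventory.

[+voice, −labial, −dorsal]

/r, l, ɖ, ɭ, ɳ, ʒ/ are all [+voice], [−labial], [−dorsal], and no other segment in the inventory matches all three values. Dropping any one of them over-generates: [−labial, −dorsal] alone would also admit /ʈ, θ, s, ʂ/; [+voice, −dorsal] alone would also admit /b/; [+voice, −labial] alone would also admit /ʎ, j, ɟ, ɲ, …/. No other combination of two listed features picks out exactly this set either, so fewer than three features will not do.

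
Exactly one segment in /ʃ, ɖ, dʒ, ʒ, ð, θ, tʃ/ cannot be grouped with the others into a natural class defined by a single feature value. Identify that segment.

ɖ

[distributed] groups all but one: /ð, θ, ʒ, dʒ, tʃ, ʃ/ share [+distributed] while /ɖ/ (voiced retroflex stop) alone is [−distributed]. Removing any other segment would not leave a single-feature class that excludes it.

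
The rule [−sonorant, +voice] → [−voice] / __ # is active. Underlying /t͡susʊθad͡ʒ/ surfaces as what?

[t͡susʊθat͡ʃ]

/d͡ʒ/ satisfies [−sonorant, +voice] and sits in __ #. The [−voice] counterpart of the voiced postalveolar affricate is /t͡ʃ/. Other segments in /t͡susʊθad͡ʒ/ either fail the structural description or are not in the environment, so the surface form is [t͡susʊθat͡ʃ].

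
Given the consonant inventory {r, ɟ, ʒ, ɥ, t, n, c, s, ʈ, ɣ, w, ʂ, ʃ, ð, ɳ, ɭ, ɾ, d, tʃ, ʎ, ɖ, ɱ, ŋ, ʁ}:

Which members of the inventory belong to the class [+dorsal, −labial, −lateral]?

ɟ, c, ɣ, ŋ, ʁ

Checking each segment against [+dorsal], [−labial], [−lateral]: /ɟ/ (voiced palatal stop), /c/ (voiceless palatal stop), /ɣ/ (voiced velar fricative), /ŋ/ (velar nasal), /ʁ/ (voiced uvular fricative) satisfy every feature; every other segment in the inventory fails at least one.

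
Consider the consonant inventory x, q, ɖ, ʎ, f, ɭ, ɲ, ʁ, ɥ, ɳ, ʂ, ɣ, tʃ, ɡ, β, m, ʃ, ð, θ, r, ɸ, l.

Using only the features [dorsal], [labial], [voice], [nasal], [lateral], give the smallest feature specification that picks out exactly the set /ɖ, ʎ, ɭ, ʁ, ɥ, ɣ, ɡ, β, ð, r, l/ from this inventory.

/ɖ, ʎ, ɭ, ʁ, ɥ, ɣ, ɡ, β, ð, r, l/ are all [+voice], [−nasal], and no other segment in the inventory matches both values. Dropping any one of them over-generates: [−nasal] alone would also admit /x, q, f, ʂ, …/; [+voice] alone would also admit /ɲ, ɳ, m/. No other single listed feature picks out exactly this set either, so fewer than two features will not do.

[+voice, −nasal]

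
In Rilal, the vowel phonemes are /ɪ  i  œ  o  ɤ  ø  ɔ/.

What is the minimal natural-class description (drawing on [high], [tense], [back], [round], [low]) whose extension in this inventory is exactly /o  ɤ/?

[+back, +tense]

Every target segment is [+back], [+tense]; each remaining inventory member fails at least one of these. Each conjunct is needed — [+tense] alone would also admit /i, ø/; [+back] alone would also admit /ɔ/ — and no other single listed feature has exactly this extension, so two is the minimum.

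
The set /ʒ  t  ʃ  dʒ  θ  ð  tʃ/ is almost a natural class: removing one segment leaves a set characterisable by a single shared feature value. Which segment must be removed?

t

[distributed] groups all but one: /dʒ, ð, tʃ, ʒ, θ, ʃ/ share [+distributed] while /t/ (voiceless alveolar stop) alone is [−distributed]. Removing any other segment would not leave a single-feature class that excludes it.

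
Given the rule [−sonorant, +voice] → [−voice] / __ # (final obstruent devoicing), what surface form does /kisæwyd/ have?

Only the final segment /d/ is both word-final and matches the structural description. It is a voiced alveolar stop, so [−sonorant, +voice] holds; changing it to [−voice] with all other features held fixed yields /t/ (voiceless alveolar stop). No other segment meets both the structural description and the environment, so the output is [kisæwyt].

[kisæwyt]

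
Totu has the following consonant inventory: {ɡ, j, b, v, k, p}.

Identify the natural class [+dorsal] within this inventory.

The [+dorsal] segments here are /ɡ, j, k/; the remaining /b, v, p/ are [−dorsal].

ɡ, j, k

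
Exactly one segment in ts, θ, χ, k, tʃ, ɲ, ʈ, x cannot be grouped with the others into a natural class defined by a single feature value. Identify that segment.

/ʈ, χ, ts, θ, tʃ, k, x/ are all [−voice], but /ɲ/ (palatal nasal) is [+voice]. No other single segment can be removed to leave a set sharing one feature value that the removed segment lacks, so /ɲ/ is the odd one out.

ɲ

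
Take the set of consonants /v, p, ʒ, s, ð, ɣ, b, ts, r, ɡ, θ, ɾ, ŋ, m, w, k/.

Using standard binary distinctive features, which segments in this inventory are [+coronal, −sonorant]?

Checking each segment against [+coronal], [−sonorant]: /ʒ/ (voiced postalveolar fricative), /s/ (voiceless alveolar fricative), /ð/ (voiced dental fricative), /ts/ (voiceless alveolar affricate), /θ/ (voiceless dental fricative) satisfy every feature; every other segment in the inventory fails at least one.

ʒ, s, ð, ts, θ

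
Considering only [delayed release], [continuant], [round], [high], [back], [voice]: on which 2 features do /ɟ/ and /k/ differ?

[voice], [back]

/ɟ/ is the voiced palatal stop and /k/ is the voiceless velar stop. Both are [-delayed release], [-continuant], [-round], [+high]. /ɟ/ is [+voice] while /k/ is [-voice]; /ɟ/ is [-back] while /k/ is [+back], so the distinguishing features are [voice], [back].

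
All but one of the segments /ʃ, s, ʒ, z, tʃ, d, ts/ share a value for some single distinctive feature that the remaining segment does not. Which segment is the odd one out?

d

/s, ʃ, ts, tʃ, ʒ, z/ are all [+strident], but /d/ (voiced alveolar stop) is [−strident]. No other single segment can be removed to leave a set sharing one feature value that the removed segment lacks, so /d/ is the odd one out.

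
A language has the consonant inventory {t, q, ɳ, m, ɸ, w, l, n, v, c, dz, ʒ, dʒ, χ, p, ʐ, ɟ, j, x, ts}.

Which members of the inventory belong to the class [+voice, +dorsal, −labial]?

Checking each segment against [+voice], [+dorsal], [−labial]: /ɟ/ (voiced palatal stop), /j/ (palatal glide) satisfy every feature; every other segment in the inventory fails at least one.

ɟ, j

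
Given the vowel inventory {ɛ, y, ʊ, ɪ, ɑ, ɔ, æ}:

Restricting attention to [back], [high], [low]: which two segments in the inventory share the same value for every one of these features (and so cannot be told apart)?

/ɪ/ (high front unrounded lax vowel) and /y/ (high front rounded tense vowel) are both [-back], [+high], [-low], so none of the listed features separates them. (They do differ in [labial], [round] and [tense], which are not among the given features.) Every other pair in the inventory differs on at least one listed feature.

ɪ, y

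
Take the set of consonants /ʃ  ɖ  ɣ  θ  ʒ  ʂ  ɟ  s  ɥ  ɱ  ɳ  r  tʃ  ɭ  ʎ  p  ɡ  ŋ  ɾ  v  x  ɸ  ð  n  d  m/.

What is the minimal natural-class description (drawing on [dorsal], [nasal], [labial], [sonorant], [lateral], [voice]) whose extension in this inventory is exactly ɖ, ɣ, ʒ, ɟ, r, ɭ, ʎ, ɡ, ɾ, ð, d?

[+voice, -nasal, -labial]

/ɖ, ɣ, ʒ, ɟ, r, ɭ, ʎ, ɡ, ɾ, ð, d/ are all [+voice], [-nasal], [-labial], and no other segment in the inventory matches all three values. Dropping any one of them over-generates: [-nasal, -labial] alone would also admit /ʃ, θ, ʂ, s, …/; [+voice, -labial] alone would also admit /ɳ, ŋ, n/; [+voice, -nasal] alone would also admit /ɥ, v/. No other combination of two listed features picks out exactly this set either, so fewer than three features will not do.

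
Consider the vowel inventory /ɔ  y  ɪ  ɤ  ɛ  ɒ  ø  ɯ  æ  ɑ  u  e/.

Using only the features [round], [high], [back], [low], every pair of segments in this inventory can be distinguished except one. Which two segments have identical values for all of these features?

On the given features, /ɛ/ and /e/ have an identical profile: [-round], [-high], [-back], [-low]. No other two segments in the inventory coincide on all 4 features. (They do differ in [tense], which is not among the given features.)

ɛ, e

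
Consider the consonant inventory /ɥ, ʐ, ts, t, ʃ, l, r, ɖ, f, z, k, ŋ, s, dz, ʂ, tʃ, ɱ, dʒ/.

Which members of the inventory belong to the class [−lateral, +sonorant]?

Checking each segment against [−lateral], [+sonorant]: /ɥ/ (labial-palatal glide), /r/ (alveolar trill), /ŋ/ (velar nasal), /ɱ/ (labiodental nasal) satisfy every feature; every other segment in the inventory fails at least one.

ɥ, r, ŋ, ɱ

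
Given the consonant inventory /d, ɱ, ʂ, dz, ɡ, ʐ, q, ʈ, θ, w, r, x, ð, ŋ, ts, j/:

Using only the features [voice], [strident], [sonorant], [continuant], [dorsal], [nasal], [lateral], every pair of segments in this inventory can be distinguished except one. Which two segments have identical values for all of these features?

j, w

Both /j/ and /w/ are [+voice], [-strident], [+sonorant], [+continuant], [+dorsal], [-nasal], [-lateral]. Since the list omits [labial], [round] and [back] — which do distinguish the palatal glide from the labial-velar glide — this pair collapses; all other pairs remain distinct.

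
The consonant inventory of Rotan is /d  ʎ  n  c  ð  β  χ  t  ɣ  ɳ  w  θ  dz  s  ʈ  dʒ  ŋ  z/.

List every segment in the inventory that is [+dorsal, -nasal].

Eliminate segments failing any feature: /d, n, ð, β, t, ɳ, θ, dz, s, ʈ, dʒ, z/ are [-dorsal]; /ŋ/ is [+nasal]. The remaining /ʎ, c, χ, ɣ, w/ satisfy [+dorsal], [-nasal].

ʎ, c, χ, ɣ, w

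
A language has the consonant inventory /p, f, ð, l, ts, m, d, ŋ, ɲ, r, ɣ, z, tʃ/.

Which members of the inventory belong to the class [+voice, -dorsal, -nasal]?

ð, l, d, r, z

Checking each segment against [+voice], [-dorsal], [-nasal]: /ð/ (voiced dental fricative), /l/ (alveolar lateral approximant), /d/ (voiced alveolar stop), /r/ (alveolar trill), /z/ (voiced alveolar fricative) satisfy every feature; every other segment in the inventory fails at least one.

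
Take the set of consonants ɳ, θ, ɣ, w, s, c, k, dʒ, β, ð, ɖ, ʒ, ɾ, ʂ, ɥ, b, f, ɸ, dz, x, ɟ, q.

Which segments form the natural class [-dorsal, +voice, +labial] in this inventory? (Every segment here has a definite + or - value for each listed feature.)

β, b

Among the inventory, the [-dorsal] segments are /ɳ, θ, s, dʒ, β, ð, ɖ, ʒ, ɾ, ʂ, b, f, ɸ, dz/.
Then [+voice] gives /ɳ, dʒ, β, ð, ɖ, ʒ, ɾ, b, dz/.
Of those, [+labial] leaves /β, b/.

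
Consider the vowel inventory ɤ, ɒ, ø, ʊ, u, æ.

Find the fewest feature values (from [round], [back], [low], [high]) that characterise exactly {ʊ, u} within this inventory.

The target set is precisely the extension of [+high] in this inventory.

[+high]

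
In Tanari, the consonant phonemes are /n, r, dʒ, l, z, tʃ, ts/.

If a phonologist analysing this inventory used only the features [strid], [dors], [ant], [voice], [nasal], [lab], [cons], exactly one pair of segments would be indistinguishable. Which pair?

Both /l/ and /r/ are [-strident], [-dorsal], [+anterior], [+voice], [-nasal], [-labial], [+consonantal]. Since the list omits [lateral] — which does distinguish the alveolar lateral approximant from the alveolar trill — this pair collapses; all other pairs remain distinct.

l, r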